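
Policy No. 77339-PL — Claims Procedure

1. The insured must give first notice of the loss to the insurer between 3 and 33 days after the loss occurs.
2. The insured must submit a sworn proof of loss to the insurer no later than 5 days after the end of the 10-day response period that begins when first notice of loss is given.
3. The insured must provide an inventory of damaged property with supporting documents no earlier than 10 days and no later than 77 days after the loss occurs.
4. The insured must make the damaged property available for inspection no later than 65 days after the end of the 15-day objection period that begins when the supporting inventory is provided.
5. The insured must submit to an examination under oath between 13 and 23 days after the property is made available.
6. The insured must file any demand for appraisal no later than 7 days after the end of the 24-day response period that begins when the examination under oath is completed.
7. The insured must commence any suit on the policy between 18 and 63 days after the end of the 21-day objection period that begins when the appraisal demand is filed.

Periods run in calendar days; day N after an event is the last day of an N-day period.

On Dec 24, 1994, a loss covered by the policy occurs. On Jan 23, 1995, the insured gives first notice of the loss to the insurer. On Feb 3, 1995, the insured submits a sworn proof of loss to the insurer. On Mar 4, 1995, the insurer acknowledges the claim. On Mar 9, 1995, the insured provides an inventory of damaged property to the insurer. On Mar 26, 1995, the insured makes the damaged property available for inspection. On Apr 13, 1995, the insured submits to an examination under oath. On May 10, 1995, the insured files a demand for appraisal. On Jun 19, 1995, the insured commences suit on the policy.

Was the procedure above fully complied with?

Yes

Step 1 — 3 and 33 days from Dec 24, 1994 (when the loss occurs) are Dec 27, 1994 and Jan 26, 1995 respectively; Jan 23, 1995 falls inside that range.
Step 2 — counting 5 days from Feb 2, 1995 (end of the 10-day response period, which began when first notice of loss is given on Jan 23, 1995) gives a deadline of Feb 7, 1995; completed Feb 3, 1995, before the deadline.
Step 3 — 10 and 77 days from Dec 24, 1994 (when the loss occurs) are Jan 3, 1995 and Mar 11, 1995 respectively; Mar 9, 1995 falls inside that range.
Step 4 — counting 65 days from Mar 24, 1995 (end of the 15-day objection period, which began when the supporting inventory is provided on Mar 9, 1995) gives a deadline of May 28, 1995; done Mar 26, 1995 — timely.
Step 5 — 13 and 23 days from Mar 26, 1995 (when the property is made available) are Apr 8, 1995 and Apr 18, 1995 respectively; done Apr 13, 1995 — within the window.
Step 6 — counting 7 days from May 7, 1995 (end of the 24-day response period, which began when the examination under oath is completed on Apr 13, 1995) gives a deadline of May 14, 1995; May 10, 1995 is within that limit.
Step 7 — 18 and 63 days from May 31, 1995 (end of the 21-day objection period, which began when the appraisal demand is filed on May 10, 1995) are Jun 18, 1995 and Aug 2, 1995 respectively; Jun 19, 1995 falls inside that range.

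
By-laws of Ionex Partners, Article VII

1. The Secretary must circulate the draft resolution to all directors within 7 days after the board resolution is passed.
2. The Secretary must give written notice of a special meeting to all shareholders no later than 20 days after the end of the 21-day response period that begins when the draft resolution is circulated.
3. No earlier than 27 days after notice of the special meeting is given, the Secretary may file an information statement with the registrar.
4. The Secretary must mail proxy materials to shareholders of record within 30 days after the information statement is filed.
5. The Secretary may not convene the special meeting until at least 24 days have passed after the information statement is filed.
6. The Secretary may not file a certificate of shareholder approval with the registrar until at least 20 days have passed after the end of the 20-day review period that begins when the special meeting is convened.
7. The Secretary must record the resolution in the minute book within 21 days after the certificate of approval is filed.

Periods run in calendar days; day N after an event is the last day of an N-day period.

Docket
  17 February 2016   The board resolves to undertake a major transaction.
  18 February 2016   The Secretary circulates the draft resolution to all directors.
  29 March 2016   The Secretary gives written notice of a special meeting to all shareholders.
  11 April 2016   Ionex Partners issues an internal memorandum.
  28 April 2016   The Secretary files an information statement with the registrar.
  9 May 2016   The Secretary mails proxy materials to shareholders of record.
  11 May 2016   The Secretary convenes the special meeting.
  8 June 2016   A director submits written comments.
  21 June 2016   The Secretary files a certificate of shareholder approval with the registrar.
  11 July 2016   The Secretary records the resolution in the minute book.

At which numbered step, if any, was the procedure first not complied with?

Step 1 — counting 7 days from 17 February 2016 (when the board resolution is passed) gives a deadline of 24 February 2016; completed 18 February 2016, before the deadline.
Step 2 — counting 20 days from 10 March 2016 (end of the 21-day response period, which began when the draft resolution is circulated on 18 February 2016) gives a deadline of 30 March 2016; completed 29 March 2016, before the deadline.
Step 3 — must wait 27 days from 29 March 2016 (when notice of the special meeting is given), so not before 25 April 2016; done 28 April 2016 — permitted.
Step 4 — counting 30 days from 28 April 2016 (when the information statement is filed) gives a deadline of 28 May 2016; done 9 May 2016 — timely.
Step 5 — must wait 24 days from 28 April 2016 (when the information statement is filed), so not before 22 May 2016; acted on 11 May 2016, 11 days prematurely.
No need to go further; step 5 was not satisfied.

Step 5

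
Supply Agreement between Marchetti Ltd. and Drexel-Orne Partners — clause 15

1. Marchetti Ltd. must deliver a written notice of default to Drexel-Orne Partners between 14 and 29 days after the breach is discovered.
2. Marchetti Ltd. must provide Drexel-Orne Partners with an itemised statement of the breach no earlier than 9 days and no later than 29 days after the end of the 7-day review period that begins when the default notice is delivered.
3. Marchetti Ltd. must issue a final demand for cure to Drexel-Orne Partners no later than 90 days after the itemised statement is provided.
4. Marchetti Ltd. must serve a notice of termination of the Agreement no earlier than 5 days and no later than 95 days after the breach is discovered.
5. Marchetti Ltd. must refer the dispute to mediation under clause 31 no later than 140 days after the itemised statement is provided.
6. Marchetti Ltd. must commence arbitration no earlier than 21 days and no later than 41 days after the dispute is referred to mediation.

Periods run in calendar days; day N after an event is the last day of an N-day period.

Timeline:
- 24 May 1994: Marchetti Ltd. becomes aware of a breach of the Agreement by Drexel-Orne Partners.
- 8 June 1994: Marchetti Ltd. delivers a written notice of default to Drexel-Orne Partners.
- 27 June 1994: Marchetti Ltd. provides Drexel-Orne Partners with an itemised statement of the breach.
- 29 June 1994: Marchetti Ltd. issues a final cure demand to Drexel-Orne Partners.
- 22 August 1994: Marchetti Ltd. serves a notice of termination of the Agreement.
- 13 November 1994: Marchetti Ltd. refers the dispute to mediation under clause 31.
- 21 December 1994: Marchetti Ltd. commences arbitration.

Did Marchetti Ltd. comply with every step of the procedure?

Step 1: the window is 14–29 days after 24 May 1994 (when the breach is discovered), so 7 June 1994 through 22 June 1994; done 8 June 1994 — within the window.
Step 2: the window is 9–29 days after 15 June 1994 (end of the 7-day review period, which began when the default notice is delivered on 8 June 1994), so 24 June 1994 through 14 July 1994; 27 June 1994 falls inside that range.
Step 3: 90 days after 27 June 1994 (when the itemised statement is provided) is 25 September 1994; done 29 June 1994 — timely.
Step 4: the window is 5–95 days after 24 May 1994 (when the breach is discovered), so 29 May 1994 through 27 August 1994; done 22 August 1994, which is between those dates.
Step 5: 140 days after 27 June 1994 (when the itemised statement is provided) is 14 November 1994; done 13 November 1994 — timely.
Step 6: the window is 21–41 days after 13 November 1994 (when the dispute is referred to mediation), so 4 December 1994 through 24 December 1994; done 21 December 1994 — within the window.

Yes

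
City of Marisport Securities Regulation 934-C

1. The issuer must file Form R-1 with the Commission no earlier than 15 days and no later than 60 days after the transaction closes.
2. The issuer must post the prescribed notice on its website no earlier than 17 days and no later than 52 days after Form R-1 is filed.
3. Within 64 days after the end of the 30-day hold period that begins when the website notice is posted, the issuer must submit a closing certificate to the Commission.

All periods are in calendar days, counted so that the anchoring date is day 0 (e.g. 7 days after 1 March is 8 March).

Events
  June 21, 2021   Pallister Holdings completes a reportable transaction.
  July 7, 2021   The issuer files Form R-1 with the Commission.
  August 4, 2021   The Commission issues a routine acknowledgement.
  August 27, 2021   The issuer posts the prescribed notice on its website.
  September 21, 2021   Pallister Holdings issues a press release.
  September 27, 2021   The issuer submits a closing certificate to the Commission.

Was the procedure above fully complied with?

Step 1: the window is 15–60 days after June 21, 2021 (when the transaction closes), so July 6, 2021 through August 20, 2021; July 7, 2021 falls inside that range.
Step 2: the window is 17–52 days after July 7, 2021 (when Form R-1 is filed), so July 24, 2021 through August 28, 2021; done August 27, 2021 — within the window.
Step 3: 64 days after September 26, 2021 (end of the 30-day hold period, which began when the website notice is posted on August 27, 2021) is November 29, 2021; September 27, 2021 is within that limit.

Yes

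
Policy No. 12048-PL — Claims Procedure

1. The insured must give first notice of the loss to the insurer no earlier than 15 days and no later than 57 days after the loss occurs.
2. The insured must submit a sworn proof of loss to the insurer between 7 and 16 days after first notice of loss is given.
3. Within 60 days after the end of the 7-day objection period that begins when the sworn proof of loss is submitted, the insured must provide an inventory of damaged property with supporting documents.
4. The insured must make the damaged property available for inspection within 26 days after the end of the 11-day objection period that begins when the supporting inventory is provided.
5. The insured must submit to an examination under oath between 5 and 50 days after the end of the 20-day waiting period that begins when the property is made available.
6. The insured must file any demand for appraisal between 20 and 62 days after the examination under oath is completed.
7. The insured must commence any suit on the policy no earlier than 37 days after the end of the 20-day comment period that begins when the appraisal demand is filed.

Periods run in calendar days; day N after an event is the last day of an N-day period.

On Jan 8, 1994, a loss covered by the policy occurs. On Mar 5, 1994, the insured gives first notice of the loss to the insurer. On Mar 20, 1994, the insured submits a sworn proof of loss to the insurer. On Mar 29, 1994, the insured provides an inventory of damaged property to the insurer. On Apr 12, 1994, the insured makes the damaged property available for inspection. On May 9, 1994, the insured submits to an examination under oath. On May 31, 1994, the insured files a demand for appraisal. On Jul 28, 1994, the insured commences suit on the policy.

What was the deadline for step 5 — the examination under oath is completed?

Jun 21, 1994

The property is made available on Apr 12, 1994; the 20-day waiting period therefore ends May 2, 1994, and step 5 runs from that date. The window is 5–50 days after May 2, 1994; it closes on Jun 21, 1994.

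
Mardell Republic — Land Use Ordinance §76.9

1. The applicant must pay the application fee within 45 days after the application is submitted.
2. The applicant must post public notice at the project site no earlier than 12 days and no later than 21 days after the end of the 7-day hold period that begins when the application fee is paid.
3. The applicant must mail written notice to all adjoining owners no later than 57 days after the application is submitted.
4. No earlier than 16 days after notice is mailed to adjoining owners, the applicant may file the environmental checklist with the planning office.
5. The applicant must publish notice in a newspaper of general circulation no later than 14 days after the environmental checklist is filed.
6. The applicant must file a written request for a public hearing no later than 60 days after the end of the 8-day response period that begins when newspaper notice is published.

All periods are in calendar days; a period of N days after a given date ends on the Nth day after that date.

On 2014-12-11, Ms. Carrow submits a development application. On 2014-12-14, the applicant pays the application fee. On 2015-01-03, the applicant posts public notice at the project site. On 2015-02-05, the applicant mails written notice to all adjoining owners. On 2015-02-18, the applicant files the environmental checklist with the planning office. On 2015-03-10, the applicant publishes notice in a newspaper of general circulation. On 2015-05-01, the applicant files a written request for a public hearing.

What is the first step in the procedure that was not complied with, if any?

Step 1: 45 days after 2014-12-11 (when the application is submitted) is 2015-01-25; 2014-12-14 is within that limit.
Step 2: the window is 12–21 days after 2014-12-21 (end of the 7-day hold period, which began when the application fee is paid on 2014-12-14), so 2015-01-02 through 2015-01-11; 2015-01-03 falls inside that range.
Step 3: 57 days after 2014-12-11 (when the application is submitted) is 2015-02-06; completed 2015-02-05, before the deadline.
Step 4: the earliest permitted date is 16 days after 2015-02-05 (when notice is mailed to adjoining owners), i.e. 2015-02-21; 2015-02-18 is 3 days before the earliest permitted date.
The procedure was therefore not followed at step 4.

Step 4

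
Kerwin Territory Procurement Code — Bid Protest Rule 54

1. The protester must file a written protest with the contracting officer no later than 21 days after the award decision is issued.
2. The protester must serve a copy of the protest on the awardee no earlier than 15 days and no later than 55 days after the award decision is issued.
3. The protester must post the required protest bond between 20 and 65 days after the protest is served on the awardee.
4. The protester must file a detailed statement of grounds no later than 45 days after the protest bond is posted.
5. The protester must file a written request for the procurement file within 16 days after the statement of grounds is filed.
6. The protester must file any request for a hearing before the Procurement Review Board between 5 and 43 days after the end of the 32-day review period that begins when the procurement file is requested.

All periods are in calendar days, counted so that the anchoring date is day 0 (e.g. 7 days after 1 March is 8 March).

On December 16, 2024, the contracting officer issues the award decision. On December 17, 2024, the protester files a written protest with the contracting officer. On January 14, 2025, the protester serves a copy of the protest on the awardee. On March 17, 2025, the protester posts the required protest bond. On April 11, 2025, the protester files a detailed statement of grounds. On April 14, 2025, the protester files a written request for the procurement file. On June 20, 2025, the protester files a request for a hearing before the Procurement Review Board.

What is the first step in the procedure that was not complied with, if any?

None — every step was satisfied

Step 1 — counting 21 days from December 16, 2024 (when the award decision is issued) gives a deadline of January 6, 2025; done December 17, 2024 — timely.
Step 2 — 15 and 55 days from December 16, 2024 (when the award decision is issued) are December 31, 2024 and February 9, 2025 respectively; January 14, 2025 falls inside that range.
Step 3 — 20 and 65 days from January 14, 2025 (when the protest is served on the awardee) are February 3, 2025 and March 20, 2025 respectively; March 17, 2025 falls inside that range.
Step 4 — counting 45 days from March 17, 2025 (when the protest bond is posted) gives a deadline of May 1, 2025; April 11, 2025 is within that limit.
Step 5 — counting 16 days from April 11, 2025 (when the statement of grounds is filed) gives a deadline of April 27, 2025; done April 14, 2025 — timely.
Step 6 — 5 and 43 days from May 16, 2025 (end of the 32-day review period, which began when the procurement file is requested on April 14, 2025) are May 21, 2025 and June 28, 2025 respectively; done June 20, 2025, which is between those dates.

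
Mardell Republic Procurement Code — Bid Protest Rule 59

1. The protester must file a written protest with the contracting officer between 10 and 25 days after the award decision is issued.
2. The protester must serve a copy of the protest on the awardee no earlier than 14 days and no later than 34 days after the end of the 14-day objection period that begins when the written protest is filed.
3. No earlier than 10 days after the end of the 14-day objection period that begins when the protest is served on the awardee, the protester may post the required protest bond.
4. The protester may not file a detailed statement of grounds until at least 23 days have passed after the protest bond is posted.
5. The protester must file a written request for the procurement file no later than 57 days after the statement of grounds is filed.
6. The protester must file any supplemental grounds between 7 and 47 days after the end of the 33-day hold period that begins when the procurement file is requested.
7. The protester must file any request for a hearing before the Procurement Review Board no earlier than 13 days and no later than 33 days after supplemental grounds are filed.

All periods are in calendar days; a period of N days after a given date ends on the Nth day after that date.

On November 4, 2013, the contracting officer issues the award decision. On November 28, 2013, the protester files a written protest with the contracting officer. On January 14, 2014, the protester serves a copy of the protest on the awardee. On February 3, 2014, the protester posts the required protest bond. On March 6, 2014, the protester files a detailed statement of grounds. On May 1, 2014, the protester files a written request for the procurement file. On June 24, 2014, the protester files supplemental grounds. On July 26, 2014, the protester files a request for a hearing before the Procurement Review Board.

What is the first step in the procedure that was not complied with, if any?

Step 3

Step 1 — 10 and 25 days from November 4, 2013 (when the award decision is issued) are November 14, 2013 and November 29, 2013 respectively; November 28, 2013 falls inside that range.
Step 2 — 14 and 34 days from December 12, 2013 (end of the 14-day objection period, which began when the written protest is filed on November 28, 2013) are December 26, 2013 and January 15, 2014 respectively; done January 14, 2014, which is between those dates.
Step 3 — must wait 10 days from January 28, 2014 (end of the 14-day objection period, which began when the protest is served on the awardee on January 14, 2014), so not before February 7, 2014; acted on February 3, 2014, 4 days prematurely.
Later steps need not be reached.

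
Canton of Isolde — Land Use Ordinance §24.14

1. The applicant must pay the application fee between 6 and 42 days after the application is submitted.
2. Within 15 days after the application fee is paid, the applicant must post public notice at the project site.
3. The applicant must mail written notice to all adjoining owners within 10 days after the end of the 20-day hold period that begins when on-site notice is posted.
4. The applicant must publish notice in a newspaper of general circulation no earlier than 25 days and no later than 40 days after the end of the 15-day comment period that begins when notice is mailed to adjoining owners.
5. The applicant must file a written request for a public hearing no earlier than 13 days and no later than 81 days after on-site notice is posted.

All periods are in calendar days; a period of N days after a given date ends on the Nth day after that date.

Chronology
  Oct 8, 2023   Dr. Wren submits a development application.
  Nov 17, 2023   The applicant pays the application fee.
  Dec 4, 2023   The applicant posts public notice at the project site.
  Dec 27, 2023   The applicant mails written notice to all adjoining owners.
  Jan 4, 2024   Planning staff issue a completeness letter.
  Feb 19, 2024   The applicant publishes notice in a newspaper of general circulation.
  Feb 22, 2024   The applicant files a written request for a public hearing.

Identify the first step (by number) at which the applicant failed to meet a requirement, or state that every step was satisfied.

Step 2

Step 1 — 6 and 42 days from Oct 8, 2023 (when the application is submitted) are Oct 14, 2023 and Nov 19, 2023 respectively; done Nov 17, 2023 — within the window.
Step 2 — counting 15 days from Nov 17, 2023 (when the application fee is paid) gives a deadline of Dec 2, 2023; done Dec 4, 2023 — 2 days late.
No need to go further; step 2 was not satisfied.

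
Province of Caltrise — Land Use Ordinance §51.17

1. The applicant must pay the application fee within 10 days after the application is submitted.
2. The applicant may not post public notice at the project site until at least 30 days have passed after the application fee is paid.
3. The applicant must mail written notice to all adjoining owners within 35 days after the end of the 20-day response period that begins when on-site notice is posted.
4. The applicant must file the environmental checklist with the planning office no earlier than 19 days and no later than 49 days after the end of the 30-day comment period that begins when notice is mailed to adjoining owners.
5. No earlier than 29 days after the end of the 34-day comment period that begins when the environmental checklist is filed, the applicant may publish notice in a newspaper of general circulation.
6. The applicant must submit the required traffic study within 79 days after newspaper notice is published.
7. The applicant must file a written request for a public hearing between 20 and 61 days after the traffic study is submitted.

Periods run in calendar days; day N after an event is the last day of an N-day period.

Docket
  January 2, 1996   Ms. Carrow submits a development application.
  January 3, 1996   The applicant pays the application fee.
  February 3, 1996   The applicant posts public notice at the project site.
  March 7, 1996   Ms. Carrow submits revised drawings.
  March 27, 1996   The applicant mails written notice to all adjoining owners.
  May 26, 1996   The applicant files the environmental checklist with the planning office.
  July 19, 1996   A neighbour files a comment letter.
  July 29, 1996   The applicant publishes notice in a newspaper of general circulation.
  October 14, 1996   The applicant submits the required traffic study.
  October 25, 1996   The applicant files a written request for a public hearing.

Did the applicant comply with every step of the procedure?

No

(1) due by January 2, 1996 + 10 days = January 12, 1996; completed January 3, 1996, before the deadline.
(2) permitted from January 3, 1996 + 30 days = February 2, 1996 onward; February 3, 1996 is on or after that date.
(3) due by February 23, 1996 + 35 days = March 29, 1996; March 27, 1996 is within that limit.
(4) the permitted window runs from April 26, 1996 + 19 = May 15, 1996 to April 26, 1996 + 49 = June 14, 1996; done May 26, 1996 — within the window.
(5) permitted from June 29, 1996 + 29 days = July 28, 1996 onward; done July 29, 1996, after the minimum wait.
(6) due by July 29, 1996 + 79 days = October 16, 1996; completed October 14, 1996, before the deadline.
(7) the permitted window runs from October 14, 1996 + 20 = November 3, 1996 to October 14, 1996 + 61 = December 14, 1996; done October 25, 1996 — 9 days before the window opened.
No need to go further; step 7 was not satisfied.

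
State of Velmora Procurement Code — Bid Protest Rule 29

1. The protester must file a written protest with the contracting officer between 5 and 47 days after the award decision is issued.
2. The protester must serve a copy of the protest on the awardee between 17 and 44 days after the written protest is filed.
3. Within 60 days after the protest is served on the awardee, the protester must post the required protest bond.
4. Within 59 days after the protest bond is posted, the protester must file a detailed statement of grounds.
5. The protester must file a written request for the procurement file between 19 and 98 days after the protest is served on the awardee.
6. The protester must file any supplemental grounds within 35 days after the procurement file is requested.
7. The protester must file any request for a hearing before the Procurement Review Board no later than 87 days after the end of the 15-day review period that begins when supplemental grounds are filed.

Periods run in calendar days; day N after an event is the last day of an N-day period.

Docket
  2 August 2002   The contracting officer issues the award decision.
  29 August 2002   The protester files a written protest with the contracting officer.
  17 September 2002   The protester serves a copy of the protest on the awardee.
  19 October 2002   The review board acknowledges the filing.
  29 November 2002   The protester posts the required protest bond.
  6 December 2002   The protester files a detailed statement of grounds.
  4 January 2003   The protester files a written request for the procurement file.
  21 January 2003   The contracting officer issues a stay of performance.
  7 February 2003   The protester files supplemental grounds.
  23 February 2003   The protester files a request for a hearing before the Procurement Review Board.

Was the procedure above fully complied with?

(1) the permitted window runs from 2 August 2002 + 5 = 7 August 2002 to 2 August 2002 + 47 = 18 September 2002; done 29 August 2002 — within the window.
(2) the permitted window runs from 29 August 2002 + 17 = 15 September 2002 to 29 August 2002 + 44 = 12 October 2002; done 17 September 2002, which is between those dates.
(3) due by 17 September 2002 + 60 days = 16 November 2002; done 29 November 2002 — 13 days late.
No need to go further; step 3 was not satisfied.

No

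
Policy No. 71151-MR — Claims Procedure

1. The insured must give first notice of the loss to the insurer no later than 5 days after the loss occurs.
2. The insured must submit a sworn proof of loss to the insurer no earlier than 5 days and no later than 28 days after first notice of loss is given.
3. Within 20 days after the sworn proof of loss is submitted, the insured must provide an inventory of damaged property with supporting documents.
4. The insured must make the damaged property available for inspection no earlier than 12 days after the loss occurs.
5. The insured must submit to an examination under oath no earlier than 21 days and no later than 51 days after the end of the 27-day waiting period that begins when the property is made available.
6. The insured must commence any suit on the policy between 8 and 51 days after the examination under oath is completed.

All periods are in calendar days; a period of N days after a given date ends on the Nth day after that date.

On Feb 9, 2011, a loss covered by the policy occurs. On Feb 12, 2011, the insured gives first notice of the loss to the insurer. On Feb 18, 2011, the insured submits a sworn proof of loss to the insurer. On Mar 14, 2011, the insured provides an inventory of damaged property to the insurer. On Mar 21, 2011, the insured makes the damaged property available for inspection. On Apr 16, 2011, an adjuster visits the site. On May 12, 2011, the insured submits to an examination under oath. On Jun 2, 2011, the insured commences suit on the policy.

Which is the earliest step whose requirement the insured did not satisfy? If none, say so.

Step 3

Step 1: 5 days after Feb 9, 2011 (when the loss occurs) is Feb 14, 2011; completed Feb 12, 2011, before the deadline.
Step 2: the window is 5–28 days after Feb 12, 2011 (when first notice of loss is given), so Feb 17, 2011 through Mar 12, 2011; done Feb 18, 2011, which is between those dates.
Step 3: 20 days after Feb 18, 2011 (when the sworn proof of loss is submitted) is Mar 10, 2011; done Mar 14, 2011 — 4 days late.
No need to go further; step 3 was not satisfied.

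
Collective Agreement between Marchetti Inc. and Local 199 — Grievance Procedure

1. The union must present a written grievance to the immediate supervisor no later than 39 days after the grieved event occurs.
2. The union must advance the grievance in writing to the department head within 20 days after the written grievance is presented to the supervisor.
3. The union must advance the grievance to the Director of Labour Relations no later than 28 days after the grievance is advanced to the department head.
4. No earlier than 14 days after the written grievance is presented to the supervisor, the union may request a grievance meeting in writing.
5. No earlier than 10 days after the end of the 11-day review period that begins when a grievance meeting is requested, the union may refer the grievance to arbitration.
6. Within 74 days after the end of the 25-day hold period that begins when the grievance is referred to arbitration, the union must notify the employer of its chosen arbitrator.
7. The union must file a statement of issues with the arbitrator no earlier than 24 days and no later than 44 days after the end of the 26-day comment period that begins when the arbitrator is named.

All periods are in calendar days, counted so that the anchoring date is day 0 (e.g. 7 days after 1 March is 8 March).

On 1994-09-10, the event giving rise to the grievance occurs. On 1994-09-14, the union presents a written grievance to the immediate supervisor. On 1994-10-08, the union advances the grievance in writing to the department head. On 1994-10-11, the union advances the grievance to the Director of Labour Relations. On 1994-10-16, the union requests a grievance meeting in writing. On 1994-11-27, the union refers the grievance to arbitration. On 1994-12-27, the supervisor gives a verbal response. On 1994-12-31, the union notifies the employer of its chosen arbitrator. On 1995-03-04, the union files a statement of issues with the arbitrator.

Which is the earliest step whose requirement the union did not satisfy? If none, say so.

(1) due by 1994-09-10 + 39 days = 1994-10-19; done 1994-09-14 — timely.
(2) due by 1994-09-14 + 20 days = 1994-10-04; 1994-10-08 misses that deadline by 4 days.
No need to go further; step 2 was not satisfied.

Step 2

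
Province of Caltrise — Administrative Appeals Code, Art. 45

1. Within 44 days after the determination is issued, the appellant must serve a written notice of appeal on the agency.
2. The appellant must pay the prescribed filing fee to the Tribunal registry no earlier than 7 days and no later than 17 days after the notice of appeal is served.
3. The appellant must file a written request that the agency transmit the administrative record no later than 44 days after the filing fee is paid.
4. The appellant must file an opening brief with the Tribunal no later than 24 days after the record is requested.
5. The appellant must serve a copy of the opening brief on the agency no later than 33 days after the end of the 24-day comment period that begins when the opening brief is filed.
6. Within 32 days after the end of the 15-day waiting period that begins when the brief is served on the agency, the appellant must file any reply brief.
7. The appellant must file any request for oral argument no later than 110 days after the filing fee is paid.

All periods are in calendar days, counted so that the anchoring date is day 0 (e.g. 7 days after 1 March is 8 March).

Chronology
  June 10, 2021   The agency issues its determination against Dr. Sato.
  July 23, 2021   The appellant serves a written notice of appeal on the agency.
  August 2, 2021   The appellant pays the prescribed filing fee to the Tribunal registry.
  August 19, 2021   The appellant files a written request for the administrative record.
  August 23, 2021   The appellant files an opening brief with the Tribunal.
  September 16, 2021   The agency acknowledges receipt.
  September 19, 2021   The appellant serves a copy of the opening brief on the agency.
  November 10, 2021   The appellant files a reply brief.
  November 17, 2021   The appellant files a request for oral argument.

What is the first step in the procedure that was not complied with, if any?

(1) due by June 10, 2021 + 44 days = July 24, 2021; completed July 23, 2021, before the deadline.
(2) the permitted window runs from July 23, 2021 + 7 = July 30, 2021 to July 23, 2021 + 17 = August 9, 2021; done August 2, 2021, which is between those dates.
(3) due by August 2, 2021 + 44 days = September 15, 2021; completed August 19, 2021, before the deadline.
(4) due by August 19, 2021 + 24 days = September 12, 2021; completed August 23, 2021, before the deadline.
(5) due by September 16, 2021 + 33 days = October 19, 2021; completed September 19, 2021, before the deadline.
(6) due by October 4, 2021 + 32 days = November 5, 2021; November 10, 2021 misses that deadline by 5 days.

Step 6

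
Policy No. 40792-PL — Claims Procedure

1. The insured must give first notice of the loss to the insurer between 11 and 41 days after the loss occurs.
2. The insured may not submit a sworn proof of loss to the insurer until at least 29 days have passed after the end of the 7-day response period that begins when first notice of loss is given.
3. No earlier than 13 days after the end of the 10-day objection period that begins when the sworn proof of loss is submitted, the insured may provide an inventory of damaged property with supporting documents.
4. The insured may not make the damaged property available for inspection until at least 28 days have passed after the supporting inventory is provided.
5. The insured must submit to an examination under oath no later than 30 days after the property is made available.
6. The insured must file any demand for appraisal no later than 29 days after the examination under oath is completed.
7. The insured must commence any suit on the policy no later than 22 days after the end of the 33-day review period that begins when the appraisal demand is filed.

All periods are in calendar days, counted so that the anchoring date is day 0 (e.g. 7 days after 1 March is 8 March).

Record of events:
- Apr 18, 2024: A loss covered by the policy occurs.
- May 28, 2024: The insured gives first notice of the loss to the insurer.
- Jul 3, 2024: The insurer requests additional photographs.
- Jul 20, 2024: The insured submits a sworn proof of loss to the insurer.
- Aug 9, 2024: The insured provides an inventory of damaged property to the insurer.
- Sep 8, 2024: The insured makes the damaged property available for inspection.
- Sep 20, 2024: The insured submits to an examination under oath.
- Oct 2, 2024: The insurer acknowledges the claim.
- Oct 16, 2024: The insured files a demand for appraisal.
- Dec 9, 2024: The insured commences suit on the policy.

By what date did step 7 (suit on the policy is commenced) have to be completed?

The appraisal demand is filed on Oct 16, 2024; the 33-day review period therefore ends Nov 18, 2024, and step 7 runs from that date. 22 days after Nov 18, 2024 is Dec 10, 2024.

Dec 10, 2024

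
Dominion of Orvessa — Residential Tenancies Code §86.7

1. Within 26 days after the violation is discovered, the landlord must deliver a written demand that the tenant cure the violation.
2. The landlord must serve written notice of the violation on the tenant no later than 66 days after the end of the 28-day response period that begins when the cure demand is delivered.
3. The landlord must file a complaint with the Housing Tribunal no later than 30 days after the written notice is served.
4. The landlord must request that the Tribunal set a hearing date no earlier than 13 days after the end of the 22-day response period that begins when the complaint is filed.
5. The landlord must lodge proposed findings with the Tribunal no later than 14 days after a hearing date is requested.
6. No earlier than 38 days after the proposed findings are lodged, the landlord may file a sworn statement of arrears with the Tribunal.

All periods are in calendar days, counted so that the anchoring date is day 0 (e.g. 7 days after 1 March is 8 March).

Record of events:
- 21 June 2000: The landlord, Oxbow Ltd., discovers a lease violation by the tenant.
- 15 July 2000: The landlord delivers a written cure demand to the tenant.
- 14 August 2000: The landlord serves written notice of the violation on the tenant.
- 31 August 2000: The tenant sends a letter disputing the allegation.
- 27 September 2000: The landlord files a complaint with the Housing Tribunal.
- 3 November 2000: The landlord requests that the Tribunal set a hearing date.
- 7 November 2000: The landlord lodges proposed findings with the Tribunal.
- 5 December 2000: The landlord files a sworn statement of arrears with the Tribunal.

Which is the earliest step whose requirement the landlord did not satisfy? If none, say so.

Step 1 — counting 26 days from 21 June 2000 (when the violation is discovered) gives a deadline of 17 July 2000; completed 15 July 2000, before the deadline.
Step 2 — counting 66 days from 12 August 2000 (end of the 28-day response period, which began when the cure demand is delivered on 15 July 2000) gives a deadline of 17 October 2000; 14 August 2000 is within that limit.
Step 3 — counting 30 days from 14 August 2000 (when the written notice is served) gives a deadline of 13 September 2000; done 27 September 2000 — 14 days late.

Step 3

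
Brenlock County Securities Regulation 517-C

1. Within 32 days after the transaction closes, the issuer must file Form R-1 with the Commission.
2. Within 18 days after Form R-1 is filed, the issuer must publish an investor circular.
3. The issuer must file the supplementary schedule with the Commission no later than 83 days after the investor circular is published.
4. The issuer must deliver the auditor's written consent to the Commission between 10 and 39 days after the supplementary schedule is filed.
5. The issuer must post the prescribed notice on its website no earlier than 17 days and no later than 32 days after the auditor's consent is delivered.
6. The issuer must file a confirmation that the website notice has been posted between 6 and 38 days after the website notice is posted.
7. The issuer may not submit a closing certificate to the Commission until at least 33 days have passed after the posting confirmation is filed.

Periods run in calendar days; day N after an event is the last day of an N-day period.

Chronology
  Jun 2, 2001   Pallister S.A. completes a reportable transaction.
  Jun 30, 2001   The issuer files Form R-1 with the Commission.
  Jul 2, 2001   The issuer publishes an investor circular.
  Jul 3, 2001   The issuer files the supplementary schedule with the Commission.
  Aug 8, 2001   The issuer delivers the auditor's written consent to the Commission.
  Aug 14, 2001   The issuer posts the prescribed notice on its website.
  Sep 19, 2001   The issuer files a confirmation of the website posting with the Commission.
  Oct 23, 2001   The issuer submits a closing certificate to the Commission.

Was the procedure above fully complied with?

No

(1) due by Jun 2, 2001 + 32 days = Jul 4, 2001; Jun 30, 2001 is within that limit.
(2) due by Jun 30, 2001 + 18 days = Jul 18, 2001; done Jul 2, 2001 — timely.
(3) due by Jul 2, 2001 + 83 days = Sep 23, 2001; Jul 3, 2001 is within that limit.
(4) the permitted window runs from Jul 3, 2001 + 10 = Jul 13, 2001 to Jul 3, 2001 + 39 = Aug 11, 2001; Aug 8, 2001 falls inside that range.
(5) the permitted window runs from Aug 8, 2001 + 17 = Aug 25, 2001 to Aug 8, 2001 + 32 = Sep 9, 2001; done Aug 14, 2001 — 11 days before the window opened.
Later steps need not be reached.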